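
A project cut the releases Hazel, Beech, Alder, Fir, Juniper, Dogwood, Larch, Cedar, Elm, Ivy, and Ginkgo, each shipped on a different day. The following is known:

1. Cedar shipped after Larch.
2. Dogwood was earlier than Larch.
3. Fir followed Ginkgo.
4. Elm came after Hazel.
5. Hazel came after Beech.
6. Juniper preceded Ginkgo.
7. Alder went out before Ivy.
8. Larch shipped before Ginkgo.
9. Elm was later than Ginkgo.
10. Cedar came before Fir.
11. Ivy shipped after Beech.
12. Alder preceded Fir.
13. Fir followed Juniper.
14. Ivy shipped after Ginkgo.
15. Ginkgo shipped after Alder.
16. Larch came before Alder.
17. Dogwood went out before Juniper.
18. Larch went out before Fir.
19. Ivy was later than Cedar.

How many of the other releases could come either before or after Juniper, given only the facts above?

Forced before Juniper: Dogwood; forced after Juniper: Elm, Fir, Ginkgo, and Ivy.
That leaves Alder, Beech, Cedar, Hazel, and Larch with no forced order relative to Juniper — 5.

5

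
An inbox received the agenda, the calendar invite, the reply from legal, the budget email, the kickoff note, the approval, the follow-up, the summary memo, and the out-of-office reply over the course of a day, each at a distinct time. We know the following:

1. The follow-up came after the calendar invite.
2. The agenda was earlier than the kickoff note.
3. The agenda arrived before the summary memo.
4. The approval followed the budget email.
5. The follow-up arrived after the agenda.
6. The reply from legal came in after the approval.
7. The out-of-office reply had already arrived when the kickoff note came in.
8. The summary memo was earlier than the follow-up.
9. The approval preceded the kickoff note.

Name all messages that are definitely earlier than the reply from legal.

Directly stated before the reply from legal: the approval.
The budget email reaches the reply from legal via the budget email → the approval → the reply from legal.

the approval, the budget email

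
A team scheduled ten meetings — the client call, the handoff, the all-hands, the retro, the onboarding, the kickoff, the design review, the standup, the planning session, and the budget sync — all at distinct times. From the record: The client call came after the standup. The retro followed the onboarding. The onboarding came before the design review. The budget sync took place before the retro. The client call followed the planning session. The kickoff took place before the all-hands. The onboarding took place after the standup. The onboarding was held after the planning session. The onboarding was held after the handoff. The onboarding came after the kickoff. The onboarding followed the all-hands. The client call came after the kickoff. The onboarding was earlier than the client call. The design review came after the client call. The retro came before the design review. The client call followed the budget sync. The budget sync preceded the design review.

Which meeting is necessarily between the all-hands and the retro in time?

Tracing the constraints gives the all-hands → the onboarding → the retro, so the onboarding sits after the all-hands and before the retro.
No other meeting is forced both after the all-hands and before the retro.

the onboarding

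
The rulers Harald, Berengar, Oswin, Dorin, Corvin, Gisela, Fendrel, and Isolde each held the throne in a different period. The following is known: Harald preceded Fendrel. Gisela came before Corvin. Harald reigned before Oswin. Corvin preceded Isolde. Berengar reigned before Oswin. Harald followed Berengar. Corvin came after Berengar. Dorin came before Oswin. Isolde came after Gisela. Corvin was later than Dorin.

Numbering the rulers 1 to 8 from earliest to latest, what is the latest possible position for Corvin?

Corvin must come before Isolde — 1 ruler forced after them.
Everything else can be placed before Corvin in some valid order, so Corvin can sit as late as position 8 − 1 = 7.

7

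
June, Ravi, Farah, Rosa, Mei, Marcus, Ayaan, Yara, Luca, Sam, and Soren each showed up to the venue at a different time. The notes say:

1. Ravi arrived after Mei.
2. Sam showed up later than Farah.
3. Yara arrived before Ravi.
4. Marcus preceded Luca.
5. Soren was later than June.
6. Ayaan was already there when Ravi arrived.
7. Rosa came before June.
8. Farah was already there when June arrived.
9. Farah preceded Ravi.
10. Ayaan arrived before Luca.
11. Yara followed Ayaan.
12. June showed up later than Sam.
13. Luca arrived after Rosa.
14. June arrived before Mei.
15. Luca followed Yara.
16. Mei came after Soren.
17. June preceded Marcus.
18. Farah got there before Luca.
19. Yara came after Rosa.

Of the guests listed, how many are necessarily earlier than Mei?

Directly stated before Mei: June and Soren.
Farah reaches Mei via Farah → June → Mei.
Rosa reaches Mei via Rosa → June → Mei.
Sam reaches Mei via Sam → June → Mei.
That's Farah, June, Rosa, Sam, and Soren — 5 in all.

5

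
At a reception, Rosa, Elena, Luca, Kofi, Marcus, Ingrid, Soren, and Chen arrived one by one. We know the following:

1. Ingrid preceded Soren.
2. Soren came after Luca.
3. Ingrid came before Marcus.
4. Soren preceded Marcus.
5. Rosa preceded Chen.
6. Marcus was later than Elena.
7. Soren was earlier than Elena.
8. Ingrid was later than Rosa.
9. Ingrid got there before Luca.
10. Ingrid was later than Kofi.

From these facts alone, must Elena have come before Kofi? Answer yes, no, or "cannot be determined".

no

Tracing the constraints gives Kofi → Ingrid → Soren → Elena, so Kofi must come before Elena.
That means Elena cannot be before Kofi.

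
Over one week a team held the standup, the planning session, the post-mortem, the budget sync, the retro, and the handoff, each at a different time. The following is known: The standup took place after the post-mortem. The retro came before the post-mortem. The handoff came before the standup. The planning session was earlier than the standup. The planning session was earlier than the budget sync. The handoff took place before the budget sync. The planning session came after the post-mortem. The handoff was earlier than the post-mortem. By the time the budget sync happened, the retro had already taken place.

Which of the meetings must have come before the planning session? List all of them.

Directly stated before the planning session: the post-mortem.
The handoff reaches the planning session via the handoff → the post-mortem → the planning session.
The retro reaches the planning session via the retro → the post-mortem → the planning session.

the handoff, the post-mortem, the retro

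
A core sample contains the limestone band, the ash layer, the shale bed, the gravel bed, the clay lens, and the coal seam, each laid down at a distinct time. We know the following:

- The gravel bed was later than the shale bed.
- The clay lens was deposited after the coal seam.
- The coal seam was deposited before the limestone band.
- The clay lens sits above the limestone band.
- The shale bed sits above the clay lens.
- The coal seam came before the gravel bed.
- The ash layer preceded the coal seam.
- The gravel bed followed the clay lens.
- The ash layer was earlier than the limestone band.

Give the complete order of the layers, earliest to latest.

The constraints fix every adjacent pair, so only one ordering works:
the ash layer → the coal seam → the limestone band → the clay lens → the shale bed → the gravel bed.

the ash layer, the coal seam, the limestone band, the clay lens, the shale bed, the gravel bed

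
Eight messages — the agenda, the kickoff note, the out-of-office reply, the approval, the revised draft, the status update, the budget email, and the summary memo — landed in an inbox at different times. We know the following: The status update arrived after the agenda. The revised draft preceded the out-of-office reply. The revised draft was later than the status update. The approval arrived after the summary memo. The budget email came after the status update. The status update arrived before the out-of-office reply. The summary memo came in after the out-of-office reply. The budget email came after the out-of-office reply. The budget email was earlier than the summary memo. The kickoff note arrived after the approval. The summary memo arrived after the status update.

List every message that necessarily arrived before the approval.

the agenda, the budget email, the out-of-office reply, the revised draft, the status update, the summary memo

Directly stated before the approval: the summary memo.
The agenda reaches the approval via the agenda → the status update → the summary memo → the approval.
The budget email reaches the approval via the budget email → the summary memo → the approval.
The out-of-office reply reaches the approval via the out-of-office reply → the summary memo → the approval.
Likewise the revised draft and the status update each reach the approval by chaining the stated constraints.
No chain forces the kickoff note ahead of the approval.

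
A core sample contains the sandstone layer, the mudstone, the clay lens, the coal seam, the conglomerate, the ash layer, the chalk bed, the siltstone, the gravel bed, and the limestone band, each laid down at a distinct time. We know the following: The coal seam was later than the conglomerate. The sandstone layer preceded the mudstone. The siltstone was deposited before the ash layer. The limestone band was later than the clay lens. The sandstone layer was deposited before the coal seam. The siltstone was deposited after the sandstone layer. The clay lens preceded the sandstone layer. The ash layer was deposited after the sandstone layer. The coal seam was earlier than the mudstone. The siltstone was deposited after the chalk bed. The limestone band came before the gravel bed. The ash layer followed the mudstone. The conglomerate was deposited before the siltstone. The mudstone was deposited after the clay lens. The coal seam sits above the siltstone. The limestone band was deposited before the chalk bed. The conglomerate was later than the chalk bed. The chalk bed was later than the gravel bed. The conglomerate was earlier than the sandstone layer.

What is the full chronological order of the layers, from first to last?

The constraints fix every adjacent pair, so only one ordering works:
the clay lens → the limestone band → the gravel bed → the chalk bed → the conglomerate → the sandstone layer → the siltstone → the coal seam → the mudstone → the ash layer.

the clay lens, the limestone band, the gravel bed, the chalk bed, the conglomerate, the sandstone layer, the siltstone, the coal seam, the mudstone, the ash layer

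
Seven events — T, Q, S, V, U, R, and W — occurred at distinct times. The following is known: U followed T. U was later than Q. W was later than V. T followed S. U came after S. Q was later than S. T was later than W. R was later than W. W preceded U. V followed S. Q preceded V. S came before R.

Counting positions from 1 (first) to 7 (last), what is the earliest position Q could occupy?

2

S must come before Q — 1 forced predecessor.
Nothing else is forced ahead of Q, so its earliest slot is position 1 + 1 = 2.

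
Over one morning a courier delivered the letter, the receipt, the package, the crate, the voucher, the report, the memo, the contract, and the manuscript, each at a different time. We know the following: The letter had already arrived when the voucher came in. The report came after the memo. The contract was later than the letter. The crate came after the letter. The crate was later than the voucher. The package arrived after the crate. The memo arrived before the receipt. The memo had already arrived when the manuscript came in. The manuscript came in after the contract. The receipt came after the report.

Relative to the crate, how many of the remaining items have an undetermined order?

5

Forced before the crate: the letter and the voucher; forced after the crate: the package.
That leaves the contract, the manuscript, the memo, the receipt, and the report with no forced order relative to the crate — 5.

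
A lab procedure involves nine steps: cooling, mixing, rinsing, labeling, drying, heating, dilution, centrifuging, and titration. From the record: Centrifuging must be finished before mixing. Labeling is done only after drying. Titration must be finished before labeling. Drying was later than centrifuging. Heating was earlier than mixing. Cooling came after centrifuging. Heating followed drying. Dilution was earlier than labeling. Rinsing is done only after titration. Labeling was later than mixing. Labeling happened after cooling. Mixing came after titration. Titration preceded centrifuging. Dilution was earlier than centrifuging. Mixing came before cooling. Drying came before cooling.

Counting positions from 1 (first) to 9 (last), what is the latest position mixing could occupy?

7

Mixing must come before cooling and labeling — 2 steps forced after it.
Everything else can be placed before mixing in some valid order, so mixing can sit as late as position 9 − 2 = 7.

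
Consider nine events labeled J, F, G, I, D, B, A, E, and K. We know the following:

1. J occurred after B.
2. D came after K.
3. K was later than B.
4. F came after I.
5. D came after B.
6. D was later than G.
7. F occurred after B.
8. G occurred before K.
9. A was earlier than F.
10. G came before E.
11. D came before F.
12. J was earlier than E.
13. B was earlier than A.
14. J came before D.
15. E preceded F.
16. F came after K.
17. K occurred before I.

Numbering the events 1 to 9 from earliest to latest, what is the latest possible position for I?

I must come before F — 1 event forced after it.
Everything else can be placed before I in some valid order, so I can sit as late as position 9 − 1 = 8.

8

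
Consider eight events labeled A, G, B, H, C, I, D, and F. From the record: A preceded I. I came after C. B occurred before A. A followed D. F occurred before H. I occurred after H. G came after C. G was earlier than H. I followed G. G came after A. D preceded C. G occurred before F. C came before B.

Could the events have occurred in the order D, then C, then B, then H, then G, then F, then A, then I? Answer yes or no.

The constraints require F before H, but in the proposed sequence H appears ahead of F. That one violation is enough.

no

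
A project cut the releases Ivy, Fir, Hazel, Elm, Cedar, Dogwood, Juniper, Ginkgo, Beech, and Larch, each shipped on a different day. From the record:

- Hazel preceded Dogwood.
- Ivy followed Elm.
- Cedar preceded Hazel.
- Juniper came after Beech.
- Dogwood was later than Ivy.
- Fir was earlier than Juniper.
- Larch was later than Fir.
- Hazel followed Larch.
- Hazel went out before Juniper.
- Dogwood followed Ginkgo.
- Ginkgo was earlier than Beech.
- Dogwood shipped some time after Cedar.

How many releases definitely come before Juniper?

Directly stated before Juniper: Beech, Fir, and Hazel.
Cedar reaches Juniper via Cedar → Hazel → Juniper.
Ginkgo reaches Juniper via Ginkgo → Beech → Juniper.
Larch reaches Juniper via Larch → Hazel → Juniper.
No chain forces Elm (or any of the others) ahead of Juniper.
That's Beech, Cedar, Fir, Ginkgo, Hazel, and Larch — 6 in all.

6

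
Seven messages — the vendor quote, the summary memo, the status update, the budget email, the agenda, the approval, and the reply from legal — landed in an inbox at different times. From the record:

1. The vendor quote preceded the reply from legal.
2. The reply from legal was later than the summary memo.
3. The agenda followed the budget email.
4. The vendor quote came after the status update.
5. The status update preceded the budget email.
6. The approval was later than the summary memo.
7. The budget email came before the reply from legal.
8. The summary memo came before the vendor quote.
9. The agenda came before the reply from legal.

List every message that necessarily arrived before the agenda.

the budget email, the status update

Directly stated before the agenda: the budget email.
The status update reaches the agenda via the status update → the budget email → the agenda.
No chain forces the summary memo (or any of the others) ahead of the agenda.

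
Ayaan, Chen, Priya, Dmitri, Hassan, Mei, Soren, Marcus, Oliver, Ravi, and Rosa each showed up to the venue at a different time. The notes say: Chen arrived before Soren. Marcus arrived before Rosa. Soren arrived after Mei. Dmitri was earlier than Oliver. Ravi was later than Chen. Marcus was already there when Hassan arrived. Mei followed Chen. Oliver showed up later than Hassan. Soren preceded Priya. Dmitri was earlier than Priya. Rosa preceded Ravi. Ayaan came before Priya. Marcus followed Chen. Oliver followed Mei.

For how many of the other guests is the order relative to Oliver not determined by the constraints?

5

Forced before Oliver: Chen, Dmitri, Hassan, Marcus, and Mei.
That leaves Ayaan, Priya, Ravi, Rosa, and Soren with no forced order relative to Oliver — 5.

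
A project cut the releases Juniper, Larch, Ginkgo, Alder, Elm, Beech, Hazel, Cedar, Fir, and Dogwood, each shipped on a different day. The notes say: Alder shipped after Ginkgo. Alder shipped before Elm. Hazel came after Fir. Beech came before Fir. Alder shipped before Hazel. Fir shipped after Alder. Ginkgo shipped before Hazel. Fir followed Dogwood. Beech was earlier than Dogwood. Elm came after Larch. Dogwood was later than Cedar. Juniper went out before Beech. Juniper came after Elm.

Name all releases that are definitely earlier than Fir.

Alder, Beech, Cedar, Dogwood, Elm, Ginkgo, Juniper, Larch

Directly stated before Fir: Alder, Beech, and Dogwood.
Cedar reaches Fir via Cedar → Dogwood → Fir.
Elm reaches Fir via Elm → Juniper → Beech → Fir.
Ginkgo reaches Fir via Ginkgo → Alder → Fir.
Likewise Juniper and Larch each reach Fir by chaining the stated constraints.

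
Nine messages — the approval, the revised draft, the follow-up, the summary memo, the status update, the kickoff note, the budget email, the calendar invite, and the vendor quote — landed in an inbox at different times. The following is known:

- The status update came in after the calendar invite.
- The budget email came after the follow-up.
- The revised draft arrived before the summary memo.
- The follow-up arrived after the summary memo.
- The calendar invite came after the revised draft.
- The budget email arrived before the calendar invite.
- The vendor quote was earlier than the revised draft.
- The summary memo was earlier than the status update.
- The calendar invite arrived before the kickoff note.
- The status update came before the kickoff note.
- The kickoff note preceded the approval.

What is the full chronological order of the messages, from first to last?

the vendor quote, the revised draft, the summary memo, the follow-up, the budget email, the calendar invite, the status update, the kickoff note, the approval

The constraints fix every adjacent pair, so only one ordering works:
the vendor quote → the revised draft → the summary memo → the follow-up → the budget email → the calendar invite → the status update → the kickoff note → the approval.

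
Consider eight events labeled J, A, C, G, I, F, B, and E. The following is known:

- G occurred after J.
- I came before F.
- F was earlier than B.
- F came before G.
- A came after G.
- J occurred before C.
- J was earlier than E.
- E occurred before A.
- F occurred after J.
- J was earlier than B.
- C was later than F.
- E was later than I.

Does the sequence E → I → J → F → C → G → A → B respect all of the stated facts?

The constraints require I before E, but in the proposed sequence E appears ahead of I. That one violation is enough.

no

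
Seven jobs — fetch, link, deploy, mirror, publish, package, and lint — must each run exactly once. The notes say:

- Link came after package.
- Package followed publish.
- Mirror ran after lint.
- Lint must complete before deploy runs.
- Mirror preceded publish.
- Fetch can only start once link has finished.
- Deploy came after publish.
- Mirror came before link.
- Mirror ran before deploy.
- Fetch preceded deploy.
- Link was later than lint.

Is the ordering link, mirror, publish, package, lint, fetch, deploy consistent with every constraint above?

no

The constraints require package before link, but in the proposed sequence link appears ahead of package. That one violation is enough.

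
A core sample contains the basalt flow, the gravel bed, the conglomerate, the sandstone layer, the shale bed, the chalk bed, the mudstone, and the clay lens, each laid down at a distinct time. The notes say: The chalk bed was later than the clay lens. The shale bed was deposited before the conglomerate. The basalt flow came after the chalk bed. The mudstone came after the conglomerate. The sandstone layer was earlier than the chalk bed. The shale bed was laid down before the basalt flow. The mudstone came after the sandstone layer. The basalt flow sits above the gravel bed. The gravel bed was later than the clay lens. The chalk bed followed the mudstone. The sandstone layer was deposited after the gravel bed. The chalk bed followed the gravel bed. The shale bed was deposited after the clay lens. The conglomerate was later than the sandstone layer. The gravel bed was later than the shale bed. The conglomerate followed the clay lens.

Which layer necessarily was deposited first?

The clay lens has a chain of constraints placing it before every other layer, so the clay lens must be first.

the clay lens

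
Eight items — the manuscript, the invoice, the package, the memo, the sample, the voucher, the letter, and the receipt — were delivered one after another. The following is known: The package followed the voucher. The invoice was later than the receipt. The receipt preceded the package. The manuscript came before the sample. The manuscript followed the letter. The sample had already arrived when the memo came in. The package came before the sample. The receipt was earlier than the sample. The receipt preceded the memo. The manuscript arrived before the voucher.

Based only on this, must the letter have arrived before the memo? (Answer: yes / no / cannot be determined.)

yes

Chain the constraints: the letter → the manuscript → the sample → the memo. Each link is directly stated, so the letter comes before the memo.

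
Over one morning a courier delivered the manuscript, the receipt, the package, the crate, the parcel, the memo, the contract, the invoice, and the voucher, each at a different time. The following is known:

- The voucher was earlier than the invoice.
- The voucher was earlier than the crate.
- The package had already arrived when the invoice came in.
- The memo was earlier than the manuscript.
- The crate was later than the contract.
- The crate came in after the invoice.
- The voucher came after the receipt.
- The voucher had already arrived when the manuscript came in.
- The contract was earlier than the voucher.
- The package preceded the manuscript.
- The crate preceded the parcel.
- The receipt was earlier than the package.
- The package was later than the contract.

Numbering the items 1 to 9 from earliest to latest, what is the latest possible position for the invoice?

7

The invoice must come before the crate and the parcel — 2 items forced after it.
Everything else can be placed before the invoice in some valid order, so the invoice can sit as late as position 9 − 2 = 7.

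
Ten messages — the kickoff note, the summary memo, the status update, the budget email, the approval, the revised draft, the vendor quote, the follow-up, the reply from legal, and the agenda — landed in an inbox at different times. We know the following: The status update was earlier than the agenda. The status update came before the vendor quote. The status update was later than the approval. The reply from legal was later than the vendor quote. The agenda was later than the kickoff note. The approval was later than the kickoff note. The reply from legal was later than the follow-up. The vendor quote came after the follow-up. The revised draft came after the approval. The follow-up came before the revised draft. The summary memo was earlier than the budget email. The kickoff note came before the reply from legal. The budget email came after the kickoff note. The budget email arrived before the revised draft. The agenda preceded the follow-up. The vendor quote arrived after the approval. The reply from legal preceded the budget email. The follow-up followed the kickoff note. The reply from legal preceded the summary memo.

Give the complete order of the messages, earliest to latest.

the kickoff note, the approval, the status update, the agenda, the follow-up, the vendor quote, the reply from legal, the summary memo, the budget email, the revised draft

The constraints fix every adjacent pair, so only one ordering works:
the kickoff note → the approval → the status update → the agenda → the follow-up → the vendor quote → the reply from legal → the summary memo → the budget email → the revised draft.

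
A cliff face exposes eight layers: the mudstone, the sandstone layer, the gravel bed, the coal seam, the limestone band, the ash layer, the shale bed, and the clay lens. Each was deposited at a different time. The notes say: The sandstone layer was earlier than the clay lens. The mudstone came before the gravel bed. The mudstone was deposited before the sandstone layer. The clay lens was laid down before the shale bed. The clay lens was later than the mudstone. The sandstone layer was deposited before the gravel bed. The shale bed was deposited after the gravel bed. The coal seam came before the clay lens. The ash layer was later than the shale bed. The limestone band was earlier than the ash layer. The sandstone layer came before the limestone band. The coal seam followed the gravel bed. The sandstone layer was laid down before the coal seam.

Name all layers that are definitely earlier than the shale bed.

Directly stated before the shale bed: the clay lens and the gravel bed.
The coal seam reaches the shale bed via the coal seam → the clay lens → the shale bed.
The mudstone reaches the shale bed via the mudstone → the gravel bed → the shale bed.
The sandstone layer reaches the shale bed via the sandstone layer → the gravel bed → the shale bed.
No chain forces the ash layer (or any of the others) ahead of the shale bed.

the clay lens, the coal seam, the gravel bed, the mudstone, the sandstone layer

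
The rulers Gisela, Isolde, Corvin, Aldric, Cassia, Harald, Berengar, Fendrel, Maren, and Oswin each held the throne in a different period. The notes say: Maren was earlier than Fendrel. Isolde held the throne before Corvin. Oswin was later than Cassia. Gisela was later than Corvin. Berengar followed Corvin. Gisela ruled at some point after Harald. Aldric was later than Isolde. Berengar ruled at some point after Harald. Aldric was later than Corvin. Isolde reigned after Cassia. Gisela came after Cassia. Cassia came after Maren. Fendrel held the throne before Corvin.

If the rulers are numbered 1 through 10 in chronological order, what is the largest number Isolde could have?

6

Isolde must come before Aldric, Berengar, Corvin, and Gisela — 4 rulers forced after them.
Everything else can be placed before Isolde in some valid order, so Isolde can sit as late as position 10 − 4 = 6.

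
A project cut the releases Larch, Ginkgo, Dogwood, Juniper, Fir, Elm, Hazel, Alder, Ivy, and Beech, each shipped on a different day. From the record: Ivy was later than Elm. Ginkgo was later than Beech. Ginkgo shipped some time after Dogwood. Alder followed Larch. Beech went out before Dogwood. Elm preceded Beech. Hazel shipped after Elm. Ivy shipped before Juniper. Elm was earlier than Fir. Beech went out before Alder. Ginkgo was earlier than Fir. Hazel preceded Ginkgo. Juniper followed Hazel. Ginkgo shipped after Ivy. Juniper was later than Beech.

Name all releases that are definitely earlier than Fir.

Beech, Dogwood, Elm, Ginkgo, Hazel, Ivy

Directly stated before Fir: Elm and Ginkgo.
Beech reaches Fir via Beech → Ginkgo → Fir.
Dogwood reaches Fir via Dogwood → Ginkgo → Fir.
Hazel reaches Fir via Hazel → Ginkgo → Fir.
Likewise Ivy reaches Fir by chaining the stated constraints.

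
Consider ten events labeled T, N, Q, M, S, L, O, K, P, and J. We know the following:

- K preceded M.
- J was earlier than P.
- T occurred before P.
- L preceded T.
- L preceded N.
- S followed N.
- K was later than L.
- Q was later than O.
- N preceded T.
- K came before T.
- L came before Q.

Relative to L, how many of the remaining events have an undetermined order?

Forced after L: K, M, N, P, Q, S, and T.
That leaves J and O with no forced order relative to L — 2.

2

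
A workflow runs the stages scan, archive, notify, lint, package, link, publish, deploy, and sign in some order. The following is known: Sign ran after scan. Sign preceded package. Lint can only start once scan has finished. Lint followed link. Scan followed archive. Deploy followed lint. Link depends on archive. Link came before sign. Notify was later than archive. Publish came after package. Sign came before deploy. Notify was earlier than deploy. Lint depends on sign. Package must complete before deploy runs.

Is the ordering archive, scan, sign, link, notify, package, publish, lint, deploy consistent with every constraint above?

The constraints require link before sign, but in the proposed sequence sign appears ahead of link. That one violation is enough.

no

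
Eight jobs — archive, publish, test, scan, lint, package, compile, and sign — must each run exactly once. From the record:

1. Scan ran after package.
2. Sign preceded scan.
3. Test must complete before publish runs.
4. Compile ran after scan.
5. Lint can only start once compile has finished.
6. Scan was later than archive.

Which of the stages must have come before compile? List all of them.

Directly stated before compile: scan.
Archive reaches compile via archive → scan → compile.
Package reaches compile via package → scan → compile.
Sign reaches compile via sign → scan → compile.
No chain forces test (or any of the others) ahead of compile.

archive, package, scan, sign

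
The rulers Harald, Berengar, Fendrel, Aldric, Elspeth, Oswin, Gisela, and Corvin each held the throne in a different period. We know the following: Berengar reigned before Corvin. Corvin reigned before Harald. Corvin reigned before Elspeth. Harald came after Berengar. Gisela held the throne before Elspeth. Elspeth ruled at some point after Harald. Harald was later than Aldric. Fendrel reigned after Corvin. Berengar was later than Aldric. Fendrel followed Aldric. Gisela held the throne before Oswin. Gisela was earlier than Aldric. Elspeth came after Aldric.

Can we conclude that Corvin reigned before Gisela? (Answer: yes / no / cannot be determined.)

no

Tracing the constraints gives Gisela → Aldric → Berengar → Corvin, so Gisela must come before Corvin.
That means Corvin cannot be before Gisela.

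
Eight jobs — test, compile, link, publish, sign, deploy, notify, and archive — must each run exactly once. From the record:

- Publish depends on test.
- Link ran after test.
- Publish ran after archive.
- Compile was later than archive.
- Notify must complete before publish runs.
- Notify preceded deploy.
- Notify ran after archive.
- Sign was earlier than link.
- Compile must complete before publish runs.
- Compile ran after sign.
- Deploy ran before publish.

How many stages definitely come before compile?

2

Directly stated before compile: archive and sign.
No chain forces deploy (or any of the others) ahead of compile.
That's archive and sign — 2 in all.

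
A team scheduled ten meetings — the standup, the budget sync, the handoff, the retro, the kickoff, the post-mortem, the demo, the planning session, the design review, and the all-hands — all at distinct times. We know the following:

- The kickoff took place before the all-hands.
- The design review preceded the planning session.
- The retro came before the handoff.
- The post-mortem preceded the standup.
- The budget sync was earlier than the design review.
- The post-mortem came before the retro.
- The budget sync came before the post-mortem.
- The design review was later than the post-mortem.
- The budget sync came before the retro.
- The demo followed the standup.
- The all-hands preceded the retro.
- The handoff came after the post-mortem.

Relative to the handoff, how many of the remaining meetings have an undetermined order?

4

Forced before the handoff: the all-hands, the budget sync, the kickoff, the post-mortem, and the retro.
That leaves the demo, the design review, the planning session, and the standup with no forced order relative to the handoff — 4.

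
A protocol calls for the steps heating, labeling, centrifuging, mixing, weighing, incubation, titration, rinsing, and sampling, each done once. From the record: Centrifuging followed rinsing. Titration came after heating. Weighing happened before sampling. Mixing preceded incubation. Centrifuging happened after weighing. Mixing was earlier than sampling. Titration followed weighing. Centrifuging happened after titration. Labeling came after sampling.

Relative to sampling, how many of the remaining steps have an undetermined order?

Forced before sampling: mixing and weighing; forced after sampling: labeling.
That leaves centrifuging, heating, incubation, rinsing, and titration with no forced order relative to sampling — 5.

5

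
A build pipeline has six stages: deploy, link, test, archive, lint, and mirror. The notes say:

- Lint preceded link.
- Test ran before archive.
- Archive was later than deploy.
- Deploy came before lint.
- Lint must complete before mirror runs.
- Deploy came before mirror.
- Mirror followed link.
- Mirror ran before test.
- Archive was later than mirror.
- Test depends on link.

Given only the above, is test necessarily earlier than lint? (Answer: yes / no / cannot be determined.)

no

Tracing the constraints gives lint → mirror → test, so lint must come before test.
That means test cannot be before lint.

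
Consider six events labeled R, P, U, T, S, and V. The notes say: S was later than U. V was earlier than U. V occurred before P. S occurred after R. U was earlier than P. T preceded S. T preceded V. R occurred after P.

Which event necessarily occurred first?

T has a chain of constraints placing it before every other event, so T must be first.

T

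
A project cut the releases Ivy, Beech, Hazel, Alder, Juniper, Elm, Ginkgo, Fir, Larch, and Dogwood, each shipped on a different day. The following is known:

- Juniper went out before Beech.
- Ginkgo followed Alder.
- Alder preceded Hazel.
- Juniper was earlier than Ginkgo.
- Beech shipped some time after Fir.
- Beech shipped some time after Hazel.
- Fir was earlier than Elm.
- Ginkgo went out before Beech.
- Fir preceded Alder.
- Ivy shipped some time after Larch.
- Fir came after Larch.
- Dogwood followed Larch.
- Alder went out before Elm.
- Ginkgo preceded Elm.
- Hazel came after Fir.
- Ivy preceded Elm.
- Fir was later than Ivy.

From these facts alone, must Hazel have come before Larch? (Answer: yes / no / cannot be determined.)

Tracing the constraints gives Larch → Fir → Hazel, so Larch must come before Hazel.
That means Hazel cannot be before Larch.

no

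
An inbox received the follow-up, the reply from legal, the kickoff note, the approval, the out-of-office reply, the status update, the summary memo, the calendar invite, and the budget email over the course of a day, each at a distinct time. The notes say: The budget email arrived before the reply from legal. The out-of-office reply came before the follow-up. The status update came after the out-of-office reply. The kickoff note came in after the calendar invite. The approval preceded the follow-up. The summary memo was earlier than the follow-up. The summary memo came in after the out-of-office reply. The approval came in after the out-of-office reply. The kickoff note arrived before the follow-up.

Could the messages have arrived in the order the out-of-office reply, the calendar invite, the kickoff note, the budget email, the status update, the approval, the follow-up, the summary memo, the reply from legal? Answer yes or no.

no

The constraints require the summary memo before the follow-up, but in the proposed sequence the follow-up appears ahead of the summary memo. That one violation is enough.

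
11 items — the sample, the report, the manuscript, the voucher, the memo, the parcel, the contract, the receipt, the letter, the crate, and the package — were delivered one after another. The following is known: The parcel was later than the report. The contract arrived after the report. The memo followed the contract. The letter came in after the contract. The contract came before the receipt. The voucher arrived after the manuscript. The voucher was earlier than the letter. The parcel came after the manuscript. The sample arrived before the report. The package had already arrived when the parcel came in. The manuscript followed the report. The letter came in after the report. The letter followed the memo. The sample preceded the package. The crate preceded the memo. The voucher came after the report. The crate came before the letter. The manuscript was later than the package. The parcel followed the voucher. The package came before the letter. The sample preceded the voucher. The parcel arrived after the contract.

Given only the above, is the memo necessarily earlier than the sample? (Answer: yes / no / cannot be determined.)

no

Tracing the constraints gives the sample → the report → the contract → the memo, so the sample must come before the memo.
That means the memo cannot be before the sample.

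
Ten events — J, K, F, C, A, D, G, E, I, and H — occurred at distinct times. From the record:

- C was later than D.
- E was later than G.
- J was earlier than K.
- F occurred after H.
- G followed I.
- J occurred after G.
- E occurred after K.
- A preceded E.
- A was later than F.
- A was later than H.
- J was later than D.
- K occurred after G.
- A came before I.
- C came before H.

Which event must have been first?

D

D has a chain of constraints placing it before every other event, so D must be first.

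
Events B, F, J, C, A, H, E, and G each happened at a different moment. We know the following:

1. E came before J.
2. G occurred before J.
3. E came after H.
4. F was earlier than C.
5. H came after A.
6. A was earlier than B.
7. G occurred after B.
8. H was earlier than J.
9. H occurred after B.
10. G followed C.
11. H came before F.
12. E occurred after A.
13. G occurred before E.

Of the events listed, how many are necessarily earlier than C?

4

Directly stated before C: F.
A reaches C via A → H → F → C.
B reaches C via B → H → F → C.
H reaches C via H → F → C.
That's A, B, F, and H — 4 in all.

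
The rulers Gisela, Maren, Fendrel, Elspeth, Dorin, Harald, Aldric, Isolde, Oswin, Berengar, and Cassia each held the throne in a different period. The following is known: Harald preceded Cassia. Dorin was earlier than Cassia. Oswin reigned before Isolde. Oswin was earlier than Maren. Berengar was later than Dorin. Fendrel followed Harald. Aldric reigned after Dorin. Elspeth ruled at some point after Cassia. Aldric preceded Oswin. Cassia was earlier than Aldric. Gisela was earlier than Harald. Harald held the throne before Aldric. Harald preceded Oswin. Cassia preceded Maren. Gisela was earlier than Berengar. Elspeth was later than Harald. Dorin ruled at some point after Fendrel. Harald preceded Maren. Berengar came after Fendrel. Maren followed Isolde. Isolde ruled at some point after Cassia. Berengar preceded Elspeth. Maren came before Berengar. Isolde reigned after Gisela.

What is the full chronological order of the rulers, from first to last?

Gisela, Harald, Fendrel, Dorin, Cassia, Aldric, Oswin, Isolde, Maren, Berengar, Elspeth

The constraints fix every adjacent pair, so only one ordering works:
Gisela → Harald → Fendrel → Dorin → Cassia → Aldric → Oswin → Isolde → Maren → Berengar → Elspeth.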